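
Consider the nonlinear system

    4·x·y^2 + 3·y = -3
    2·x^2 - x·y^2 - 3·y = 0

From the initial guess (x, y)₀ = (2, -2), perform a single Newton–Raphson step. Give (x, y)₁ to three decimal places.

At (2, -2): F = (29.000, 6.000).
Jacobian J = [[4·y^2, 8·x·y + 3], [4·x - y^2, -2·x·y - 3]].
At the point, J = [[16.000, -29.000], [4.000, 5.000]] (det J = 196.000).
Solving J·Δ = −F gives Δ = (-1.628, 0.102).
Then the next iterate is (x, y)₁ = (0.372, -1.898).

(0.372, -1.898)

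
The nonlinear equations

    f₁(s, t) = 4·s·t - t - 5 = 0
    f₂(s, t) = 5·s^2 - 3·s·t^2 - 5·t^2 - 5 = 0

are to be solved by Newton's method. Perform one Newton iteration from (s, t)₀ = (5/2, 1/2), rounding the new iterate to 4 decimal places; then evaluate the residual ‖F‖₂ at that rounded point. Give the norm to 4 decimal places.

At (5/2, 1/2): F = (-0.5000, 23.1250).
Jacobian J = [[4·t, 4·s - 1], [10·s - 3·t^2, -6·s·t - 10·t]].
At the point, J = [[2.0000, 9.0000], [24.2500, -12.5000]] (det J = -243.2500).
Solving J·Δ = −F gives Δ = (-0.8299, 0.2400).
Then the next iterate is (s, t)₁ = (1.6701, 0.7400).
Re-evaluating at (1.6701, 0.7400): F = (-0.796504, 3.464530), so ‖F‖₂ = 3.5549.

3.5549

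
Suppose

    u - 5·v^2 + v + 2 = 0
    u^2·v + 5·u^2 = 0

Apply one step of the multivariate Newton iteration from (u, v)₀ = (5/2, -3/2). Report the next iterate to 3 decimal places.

(1.033, -0.893)

At (5/2, -3/2): F = (-8.250, 21.875).
Jacobian J = [[1, -10·v + 1], [2·u·v + 10·u, u^2]].
At the point, J = [[1.000, 16.000], [17.500, 6.250]] (det J = -273.750).
Solving J·Δ = −F gives Δ = (-1.467, 0.607).
Then the next iterate is (u, v)₁ = (1.033, -0.893).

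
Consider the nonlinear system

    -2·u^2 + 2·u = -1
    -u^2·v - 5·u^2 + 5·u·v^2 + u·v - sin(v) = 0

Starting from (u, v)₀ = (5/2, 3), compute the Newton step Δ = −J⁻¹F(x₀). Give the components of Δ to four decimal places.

At (5/2, 3): F = (-6.5000, 69.858880).
Jacobian J = [[-4·u + 2, 0], [-2·u·v - 10·u + 5·v^2 + v, -u^2 + 10·u·v + u - cos(v)]].
At the point, J = [[-8.0000, 0.0000], [8.0000, 72.239992]] (det J = -577.919940).
Solving J·Δ = −F gives Δ = (-0.8125, -0.8771).

(-0.8125, -0.8771)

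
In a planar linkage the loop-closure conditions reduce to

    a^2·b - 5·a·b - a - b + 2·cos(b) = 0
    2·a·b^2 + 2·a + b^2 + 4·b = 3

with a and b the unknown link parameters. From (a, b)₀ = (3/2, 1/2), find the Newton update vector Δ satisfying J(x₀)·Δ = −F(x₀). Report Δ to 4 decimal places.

At (3/2, 1/2): F = (-2.869835, 3.0000).
Jacobian J = [[2·a·b - 5·b - 1, a^2 - 5·a - 2·sin(b) - 1], [2·b^2 + 2, 4·a·b + 2·b + 4]].
At the point, J = [[-2.0000, -7.208851], [2.5000, 8.0000]] (det J = 2.022128).
Solving J·Δ = −F gives Δ = (0.6588, -0.5809).

(0.6588, -0.5809)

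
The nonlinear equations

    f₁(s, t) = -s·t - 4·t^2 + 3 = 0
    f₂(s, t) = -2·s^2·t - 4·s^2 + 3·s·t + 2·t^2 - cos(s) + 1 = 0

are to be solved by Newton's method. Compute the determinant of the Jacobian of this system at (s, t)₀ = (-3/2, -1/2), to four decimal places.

J = [[-t, -s - 8·t], [-4·s·t - 8·s + 3·t + sin(s), -2·s^2 + 3·s + 4·t]].
At the point, J = [[0.5000, 5.5000], [6.502505, -11.0000]].
det J = -41.2638.

-41.2638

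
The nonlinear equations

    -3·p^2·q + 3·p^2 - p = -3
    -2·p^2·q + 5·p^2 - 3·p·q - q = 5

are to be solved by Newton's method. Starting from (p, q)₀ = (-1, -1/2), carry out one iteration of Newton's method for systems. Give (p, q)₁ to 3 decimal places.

(-1.000, 2.333)

At (-1, -1/2): F = (8.500, 0.000).
Jacobian J = [[-6·p·q + 6·p - 1, -3·p^2], [-4·p·q + 10·p - 3·q, -2·p^2 - 3·p - 1]].
At the point, J = [[-10.000, -3.000], [-10.500, 0.000]] (det J = -31.500).
Solving J·Δ = −F gives Δ = (0.000, 2.833).
Then the next iterate is (p, q)₁ = (-1.000, 2.333).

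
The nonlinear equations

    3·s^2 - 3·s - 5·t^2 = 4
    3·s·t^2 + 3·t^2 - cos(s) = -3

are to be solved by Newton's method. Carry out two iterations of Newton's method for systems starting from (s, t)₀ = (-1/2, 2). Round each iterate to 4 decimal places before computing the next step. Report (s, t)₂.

(-3.4252, 2.4152)

At (-1/2, 2): F = (-21.7500, 8.122417).
Jacobian J = [[6·s - 3, -10·t], [3·t^2 + sin(s), 6·s·t + 6·t]].
At the point, J = [[-6.0000, -20.0000], [11.520574, 6.0000]] (det J = 194.411489).
Solving J·Δ = −F gives Δ = (-0.1643, -1.0382).
Then the next iterate is (s, t)₁ = (-0.6643, 0.9618).
Round to (-0.6643, 0.9618) and repeat: F = (-5.308513, 3.144279), J = [[-6.9858, -9.6180], [2.158670, 1.937258]].
Δ = (-2.7609, 1.4534), so (s, t)₂ = (-3.4252, 2.4152).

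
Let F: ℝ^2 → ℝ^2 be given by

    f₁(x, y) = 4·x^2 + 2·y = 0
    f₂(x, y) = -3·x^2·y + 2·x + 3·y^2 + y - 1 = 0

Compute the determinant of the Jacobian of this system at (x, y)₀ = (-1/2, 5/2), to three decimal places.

J = [[8·x, 2], [-6·x·y + 2, -3·x^2 + 6·y + 1]].
At the point, J = [[-4.000, 2.000], [9.500, 15.250]].
det J = -80.000.

-80.000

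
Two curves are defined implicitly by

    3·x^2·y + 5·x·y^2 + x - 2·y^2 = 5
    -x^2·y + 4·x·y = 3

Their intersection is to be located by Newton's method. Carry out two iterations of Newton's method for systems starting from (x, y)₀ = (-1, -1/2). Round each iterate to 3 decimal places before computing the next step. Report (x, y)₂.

(-9.512, 4.759)

At (-1, -1/2): F = (-9.250, -0.500).
Jacobian J = [[6·x·y + 5·y^2 + 1, 3·x^2 + 10·x·y - 4·y], [-2·x·y + 4·y, -x^2 + 4·x]].
At the point, J = [[5.250, 10.000], [-3.000, -5.000]] (det J = 3.750).
Solving J·Δ = −F gives Δ = (-13.667, 8.100).
Then the next iterate is (x, y)₁ = (-14.667, 7.600).
Round to (-14.667, 7.600) and repeat: F = (533.73967, -2083.79556), J = [[-379.01520, -499.72933], [253.33840, -273.78889]].
Δ = (5.155, -2.841), so (x, y)₂ = (-9.512, 4.759).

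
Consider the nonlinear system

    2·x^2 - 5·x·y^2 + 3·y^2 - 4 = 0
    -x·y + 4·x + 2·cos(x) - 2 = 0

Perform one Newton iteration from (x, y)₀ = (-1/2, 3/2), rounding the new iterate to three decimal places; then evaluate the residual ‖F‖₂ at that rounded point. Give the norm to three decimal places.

1.686

At (-1/2, 3/2): F = (8.875, -1.49483).
Jacobian J = [[4·x - 5·y^2, -10·x·y + 6·y], [-y - 2·sin(x) + 4, -x]].
At the point, J = [[-13.250, 16.500], [3.45885, 0.500]] (det J = -63.69604).
Solving J·Δ = −F gives Δ = (0.457, -0.171).
Then the next iterate is (x, y)₁ = (-0.043, 1.329).
Re-evaluating at (-0.043, 1.329): F = (1.68216, -0.11670), so ‖F‖₂ = 1.686.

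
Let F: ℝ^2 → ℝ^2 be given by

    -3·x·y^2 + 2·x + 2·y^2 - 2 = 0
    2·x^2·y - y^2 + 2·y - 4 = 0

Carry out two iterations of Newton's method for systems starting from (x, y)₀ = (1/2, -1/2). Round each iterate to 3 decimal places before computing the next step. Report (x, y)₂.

At (1/2, -1/2): F = (-0.875, -5.500).
Jacobian J = [[-3·y^2 + 2, -6·x·y + 4·y], [4·x·y, 2·x^2 - 2·y + 2]].
At the point, J = [[1.250, -0.500], [-1.000, 3.500]] (det J = 3.875).
Solving J·Δ = −F gives Δ = (1.500, 2.000).
Then the next iterate is (x, y)₁ = (2.000, 1.500).
Round to (2.000, 1.500) and repeat: F = (-7.000, 8.750), J = [[-4.750, -12.000], [12.000, 7.000]].
Δ = (-0.506, -0.383), so (x, y)₂ = (1.494, 1.117).

(1.494, 1.117)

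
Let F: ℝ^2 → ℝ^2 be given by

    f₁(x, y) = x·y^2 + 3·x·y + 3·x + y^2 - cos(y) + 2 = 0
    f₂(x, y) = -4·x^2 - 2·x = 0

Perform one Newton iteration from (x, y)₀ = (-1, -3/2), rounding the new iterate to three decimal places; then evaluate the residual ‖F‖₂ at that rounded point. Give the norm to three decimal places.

0.623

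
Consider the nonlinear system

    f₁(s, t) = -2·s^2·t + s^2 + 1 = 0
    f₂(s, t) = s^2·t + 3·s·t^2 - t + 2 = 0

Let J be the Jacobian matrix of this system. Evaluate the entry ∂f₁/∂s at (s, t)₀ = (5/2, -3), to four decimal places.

∂f₁/∂s = -4·s·t + 2·s.
At (5/2, -3) this is 35.0000.

35.0000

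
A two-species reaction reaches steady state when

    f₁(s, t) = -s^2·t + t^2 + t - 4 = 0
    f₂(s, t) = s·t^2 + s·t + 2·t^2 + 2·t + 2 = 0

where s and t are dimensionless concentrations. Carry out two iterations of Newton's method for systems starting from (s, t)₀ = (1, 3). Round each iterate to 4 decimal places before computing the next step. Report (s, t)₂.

(-1.3905, 1.0936)

At (1, 3): F = (5.0000, 38.0000).
Jacobian J = [[-2·s·t, -s^2 + 2·t + 1], [t^2 + t, 2·s·t + s + 4·t + 2]].
At the point, J = [[-6.0000, 6.0000], [12.0000, 21.0000]] (det J = -198.0000).
Solving J·Δ = −F gives Δ = (-0.6212, -1.4545).
Then the next iterate is (s, t)₁ = (0.3788, 1.5455).
Round to (0.3788, 1.5455) and repeat: F = (-0.287693, 11.358366), J = [[-1.170871, 3.947511], [3.934070, 9.731671]].
Δ = (-1.7693, -0.4519), so (s, t)₂ = (-1.3905, 1.0936).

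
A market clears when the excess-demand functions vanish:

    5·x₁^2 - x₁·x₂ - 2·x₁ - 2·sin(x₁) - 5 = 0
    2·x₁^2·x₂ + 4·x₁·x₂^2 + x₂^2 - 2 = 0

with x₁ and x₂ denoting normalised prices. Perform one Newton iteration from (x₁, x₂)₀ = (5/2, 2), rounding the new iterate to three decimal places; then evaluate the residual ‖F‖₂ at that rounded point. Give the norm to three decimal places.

19.449

At (5/2, 2): F = (15.05306, 67.000).
Jacobian J = [[10·x₁ - x₂ - 2·cos(x₁) - 2, -x₁], [4·x₁·x₂ + 4·x₂^2, 2·x₁^2 + 8·x₁·x₂ + 2·x₂]].
At the point, J = [[22.60229, -2.500], [36.000, 56.500]] (det J = 1367.02923).
Solving J·Δ = −F gives Δ = (-0.745, -0.711).
Then the next iterate is (x₁, x₂)₁ = (1.755, 1.289).
Re-evaluating at (1.755, 1.289): F = (2.66177, 19.26570), so ‖F‖₂ = 19.449.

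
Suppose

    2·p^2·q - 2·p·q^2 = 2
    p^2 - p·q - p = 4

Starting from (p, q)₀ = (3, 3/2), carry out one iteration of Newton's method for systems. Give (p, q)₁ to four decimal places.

(2.1481, -0.3272)

At (3, 3/2): F = (11.5000, -2.5000).
Jacobian J = [[4·p·q - 2·q^2, 2·p^2 - 4·p·q], [2·p - q - 1, -p]].
At the point, J = [[13.5000, 0.0000], [3.5000, -3.0000]] (det J = -40.5000).
Solving J·Δ = −F gives Δ = (-0.8519, -1.8272).
Then the next iterate is (p, q)₁ = (2.1481, -0.3272).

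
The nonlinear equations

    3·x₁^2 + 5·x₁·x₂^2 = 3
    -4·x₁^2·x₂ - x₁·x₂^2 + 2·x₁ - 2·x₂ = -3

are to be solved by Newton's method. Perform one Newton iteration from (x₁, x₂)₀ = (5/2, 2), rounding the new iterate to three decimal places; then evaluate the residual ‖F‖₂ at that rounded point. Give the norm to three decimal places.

24.141

At (5/2, 2): F = (65.750, -56.000).
Jacobian J = [[6·x₁ + 5·x₂^2, 10·x₁·x₂], [-8·x₁·x₂ - x₂^2 + 2, -4·x₁^2 - 2·x₁·x₂ - 2]].
At the point, J = [[35.000, 50.000], [-42.000, -37.000]] (det J = 805.000).
Solving J·Δ = −F gives Δ = (-0.456, -0.996).
Then the next iterate is (x₁, x₂)₁ = (2.044, 1.004).
Re-evaluating at (2.044, 1.004): F = (19.83573, -13.75898), so ‖F‖₂ = 24.141.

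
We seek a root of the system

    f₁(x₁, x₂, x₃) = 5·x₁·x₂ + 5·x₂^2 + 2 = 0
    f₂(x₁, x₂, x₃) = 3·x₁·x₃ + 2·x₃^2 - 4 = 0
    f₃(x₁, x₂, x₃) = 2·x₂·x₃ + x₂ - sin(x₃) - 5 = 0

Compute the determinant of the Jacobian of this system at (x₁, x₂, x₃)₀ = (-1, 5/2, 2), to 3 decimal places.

-962.438

J = [[5·x₂, 5·x₁ + 10·x₂, 0], [3·x₃, 0, 3·x₁ + 4·x₃], [0, 2·x₃ + 1, 2·x₂ - cos(x₃)]].
At the point, J = [[12.500, 20.000, 0.000], [6.000, 0.000, 5.000], [0.000, 5.000, 5.41615]].
det J = -962.438.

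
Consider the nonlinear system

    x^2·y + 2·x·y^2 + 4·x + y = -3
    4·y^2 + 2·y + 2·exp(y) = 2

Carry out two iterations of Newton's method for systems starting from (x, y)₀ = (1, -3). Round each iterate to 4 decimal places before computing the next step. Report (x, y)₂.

At (1, -3): F = (19.0000, 28.099574).
Jacobian J = [[2·x·y + 2·y^2 + 4, x^2 + 4·x·y + 1], [0, 8·y + 2·exp(y) + 2]].
At the point, J = [[16.0000, -10.0000], [0.0000, -21.900426]] (det J = -350.406814).
Solving J·Δ = −F gives Δ = (-0.3856, 1.2831).
Then the next iterate is (x, y)₁ = (0.6144, -1.7169).
Round to (0.6144, -1.7169) and repeat: F = (6.714782, 6.716427), J = [[7.785765, -2.841966], [0.0000, -11.375956]].
Δ = (-0.6469, 0.5904), so (x, y)₂ = (-0.0325, -1.1265).

(-0.0325, -1.1265)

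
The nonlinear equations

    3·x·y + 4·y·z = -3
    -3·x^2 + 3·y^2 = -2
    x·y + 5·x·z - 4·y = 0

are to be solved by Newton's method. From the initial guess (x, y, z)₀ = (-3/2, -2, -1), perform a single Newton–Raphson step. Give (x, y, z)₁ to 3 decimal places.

At (-3/2, -2, -1): F = (20.000, 7.250, 18.500).
Jacobian J = [[3·y, 3·x + 4·z, 4·y], [-6·x, 6·y, 0], [y + 5·z, x - 4, 5·x]].
At the point, J = [[-6.000, -8.500, -8.000], [9.000, -12.000, 0.000], [-7.000, -5.500, -7.500]] (det J = -45.750).
Solving J·Δ = −F gives Δ = (-2.605, -1.350, 5.888).
Then the next iterate is (x, y, z)₁ = (-4.105, -3.350, 4.888).

(-4.105, -3.350, 4.888)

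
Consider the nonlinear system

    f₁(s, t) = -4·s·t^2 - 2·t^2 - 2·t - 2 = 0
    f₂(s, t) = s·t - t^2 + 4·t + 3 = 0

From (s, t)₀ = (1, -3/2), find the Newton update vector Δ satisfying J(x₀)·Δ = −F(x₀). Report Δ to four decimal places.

At (1, -3/2): F = (-12.5000, -6.7500).
Jacobian J = [[-4·t^2, -8·s·t - 4·t - 2], [t, s - 2·t + 4]].
At the point, J = [[-9.0000, 16.0000], [-1.5000, 8.0000]] (det J = -48.0000).
Solving J·Δ = −F gives Δ = (0.1667, 0.8750).

(0.1667, 0.8750)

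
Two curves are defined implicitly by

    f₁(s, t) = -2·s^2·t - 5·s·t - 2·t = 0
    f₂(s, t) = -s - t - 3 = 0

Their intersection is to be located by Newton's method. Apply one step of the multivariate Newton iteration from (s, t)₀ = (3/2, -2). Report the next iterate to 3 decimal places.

At (3/2, -2): F = (28.000, -2.500).
Jacobian J = [[-4·s·t - 5·t, -2·s^2 - 5·s - 2], [-1, -1]].
At the point, J = [[22.000, -14.000], [-1.000, -1.000]] (det J = -36.000).
Solving J·Δ = −F gives Δ = (-1.750, -0.750).
Then the next iterate is (s, t)₁ = (-0.250, -2.750).

(-0.250, -2.750)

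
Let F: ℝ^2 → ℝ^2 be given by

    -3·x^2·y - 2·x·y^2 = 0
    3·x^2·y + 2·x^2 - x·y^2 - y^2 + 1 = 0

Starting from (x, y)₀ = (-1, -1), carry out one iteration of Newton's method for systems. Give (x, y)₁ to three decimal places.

At (-1, -1): F = (5.000, 0.000).
Jacobian J = [[-6·x·y - 2·y^2, -3·x^2 - 4·x·y], [6·x·y + 4·x - y^2, 3·x^2 - 2·x·y - 2·y]].
At the point, J = [[-8.000, -7.000], [1.000, 3.000]] (det J = -17.000).
Solving J·Δ = −F gives Δ = (0.882, -0.294).
Then the next iterate is (x, y)₁ = (-0.118, -1.294).

(-0.118, -1.294)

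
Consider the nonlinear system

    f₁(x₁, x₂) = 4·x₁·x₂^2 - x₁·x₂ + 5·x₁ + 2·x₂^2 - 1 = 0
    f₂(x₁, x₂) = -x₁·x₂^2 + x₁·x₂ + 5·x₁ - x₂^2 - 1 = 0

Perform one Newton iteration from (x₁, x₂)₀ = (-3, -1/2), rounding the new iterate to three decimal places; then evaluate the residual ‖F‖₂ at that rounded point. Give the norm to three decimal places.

At (-3, -1/2): F = (-20.000, -14.000).
Jacobian J = [[4·x₂^2 - x₂ + 5, 8·x₁·x₂ - x₁ + 4·x₂], [-x₂^2 + x₂ + 5, -2·x₁·x₂ + x₁ - 2·x₂]].
At the point, J = [[6.500, 13.000], [4.250, -5.000]] (det J = -87.750).
Solving J·Δ = −F gives Δ = (3.214, -0.068).
Then the next iterate is (x₁, x₂)₁ = (0.214, -0.568).
Re-evaluating at (0.214, -0.568): F = (1.11297, -0.44322), so ‖F‖₂ = 1.198.

1.198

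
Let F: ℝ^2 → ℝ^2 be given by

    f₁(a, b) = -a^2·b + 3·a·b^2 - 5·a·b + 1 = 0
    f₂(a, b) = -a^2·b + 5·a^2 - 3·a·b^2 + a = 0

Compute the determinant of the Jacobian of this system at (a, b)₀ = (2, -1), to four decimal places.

J = [[-2·a·b + 3·b^2 - 5·b, -a^2 + 6·a·b - 5·a], [-2·a·b + 10·a - 3·b^2 + 1, -a^2 - 6·a·b]].
At the point, J = [[12.0000, -26.0000], [22.0000, 8.0000]].
det J = 668.0000.

668.0000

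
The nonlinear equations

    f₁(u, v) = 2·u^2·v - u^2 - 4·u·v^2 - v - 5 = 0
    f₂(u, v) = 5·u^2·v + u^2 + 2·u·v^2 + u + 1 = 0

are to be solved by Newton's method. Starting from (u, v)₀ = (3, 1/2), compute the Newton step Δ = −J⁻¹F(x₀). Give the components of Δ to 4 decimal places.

(-3.7829, 0.9434)

At (3, 1/2): F = (-8.5000, 37.0000).
Jacobian J = [[4·u·v - 2·u - 4·v^2, 2·u^2 - 8·u·v - 1], [10·u·v + 2·u + 2·v^2 + 1, 5·u^2 + 4·u·v]].
At the point, J = [[-1.0000, 5.0000], [22.5000, 51.0000]] (det J = -163.5000).
Solving J·Δ = −F gives Δ = (-3.7829, 0.9434).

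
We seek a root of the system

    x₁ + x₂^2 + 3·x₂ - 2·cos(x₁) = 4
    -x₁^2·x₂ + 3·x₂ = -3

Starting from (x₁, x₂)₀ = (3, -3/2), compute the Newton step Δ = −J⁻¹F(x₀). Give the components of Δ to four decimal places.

(0.9905, 3.4857)

At (3, -3/2): F = (-1.270015, 12.0000).
Jacobian J = [[2·sin(x₁) + 1, 2·x₂ + 3], [-2·x₁·x₂, -x₁^2 + 3]].
At the point, J = [[1.282240, 0.0000], [9.0000, -6.0000]] (det J = -7.693440).
Solving J·Δ = −F gives Δ = (0.9905, 3.4857).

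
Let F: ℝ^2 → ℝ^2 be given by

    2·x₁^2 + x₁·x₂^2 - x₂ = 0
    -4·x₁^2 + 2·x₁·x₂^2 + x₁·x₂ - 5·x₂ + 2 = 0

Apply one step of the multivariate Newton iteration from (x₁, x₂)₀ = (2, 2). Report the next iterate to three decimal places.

(0.939, 1.818)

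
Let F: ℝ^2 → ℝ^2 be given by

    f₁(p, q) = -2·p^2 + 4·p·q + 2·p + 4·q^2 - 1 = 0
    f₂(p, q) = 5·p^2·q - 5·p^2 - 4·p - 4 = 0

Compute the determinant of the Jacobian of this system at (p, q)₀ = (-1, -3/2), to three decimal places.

336.000

J = [[-4·p + 4·q + 2, 4·p + 8·q], [10·p·q - 10·p - 4, 5·p^2]].
At the point, J = [[0.000, -16.000], [21.000, 5.000]].
det J = 336.000.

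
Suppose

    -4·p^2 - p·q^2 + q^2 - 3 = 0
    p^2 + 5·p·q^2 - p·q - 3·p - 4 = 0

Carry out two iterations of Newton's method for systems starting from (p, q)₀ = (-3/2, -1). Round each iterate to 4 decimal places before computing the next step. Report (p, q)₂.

At (-3/2, -1): F = (-9.5000, -6.2500).
Jacobian J = [[-8·p - q^2, -2·p·q + 2·q], [2·p + 5·q^2 - q - 3, 10·p·q - p]].
At the point, J = [[11.0000, -5.0000], [0.0000, 16.5000]] (det J = 181.5000).
Solving J·Δ = −F gives Δ = (1.0358, 0.3788).
Then the next iterate is (p, q)₁ = (-0.4642, -0.6212).
Round to (-0.4642, -0.6212) and repeat: F = (-3.296907, -3.575929), J = [[3.327711, -1.819122], [-1.377753, 3.347810]].
Δ = (2.0317, 1.9043), so (p, q)₂ = (1.5675, 1.2831).

(1.5675, 1.2831)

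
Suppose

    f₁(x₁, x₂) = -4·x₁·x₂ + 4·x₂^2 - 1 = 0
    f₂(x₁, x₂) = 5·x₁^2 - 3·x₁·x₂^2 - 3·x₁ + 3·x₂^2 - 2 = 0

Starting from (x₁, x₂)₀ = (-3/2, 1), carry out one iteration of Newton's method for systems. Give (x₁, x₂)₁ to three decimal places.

(-0.806, 0.556)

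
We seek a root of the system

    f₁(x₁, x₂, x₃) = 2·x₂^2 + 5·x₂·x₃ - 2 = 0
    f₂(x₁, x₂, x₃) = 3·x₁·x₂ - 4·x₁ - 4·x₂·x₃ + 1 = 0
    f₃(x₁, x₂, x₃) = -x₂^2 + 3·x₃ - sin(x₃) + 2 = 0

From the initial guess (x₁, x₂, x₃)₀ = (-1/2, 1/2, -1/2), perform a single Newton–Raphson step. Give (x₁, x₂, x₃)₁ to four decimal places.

At (-1/2, 1/2, -1/2): F = (-2.7500, 3.2500, 0.729426).
Jacobian J = [[0, 4·x₂ + 5·x₃, 5·x₂], [3·x₂ - 4, 3·x₁ - 4·x₃, -4·x₂], [0, -2·x₂, -cos(x₃) + 3]].
At the point, J = [[0.0000, -0.5000, 2.5000], [-2.5000, 0.5000, -2.0000], [0.0000, -1.0000, 2.122417]] (det J = 3.596978).
Solving J·Δ = −F gives Δ = (0.6330, 5.3241, 2.1648).
Then the next iterate is (x₁, x₂, x₃)₁ = (0.1330, 5.8241, 1.6648).

(0.1330, 5.8241, 1.6648)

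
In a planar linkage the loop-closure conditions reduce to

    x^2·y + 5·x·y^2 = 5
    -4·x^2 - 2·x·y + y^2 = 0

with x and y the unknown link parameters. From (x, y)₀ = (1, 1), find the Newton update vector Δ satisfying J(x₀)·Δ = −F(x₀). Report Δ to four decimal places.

At (1, 1): F = (1.0000, -5.0000).
Jacobian J = [[2·x·y + 5·y^2, x^2 + 10·x·y], [-8·x - 2·y, -2·x + 2·y]].
At the point, J = [[7.0000, 11.0000], [-10.0000, 0.0000]] (det J = 110.0000).
Solving J·Δ = −F gives Δ = (-0.5000, 0.2273).

(-0.5000, 0.2273)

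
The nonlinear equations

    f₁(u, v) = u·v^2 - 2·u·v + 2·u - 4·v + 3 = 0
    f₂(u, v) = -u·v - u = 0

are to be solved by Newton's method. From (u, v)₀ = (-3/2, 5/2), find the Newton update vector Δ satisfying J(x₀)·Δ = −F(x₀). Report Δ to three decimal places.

(1.078, -0.985)

At (-3/2, 5/2): F = (-11.875, 5.250).
Jacobian J = [[v^2 - 2·v + 2, 2·u·v - 2·u - 4], [-v - 1, -u]].
At the point, J = [[3.250, -8.500], [-3.500, 1.500]] (det J = -24.875).
Solving J·Δ = −F gives Δ = (1.078, -0.985).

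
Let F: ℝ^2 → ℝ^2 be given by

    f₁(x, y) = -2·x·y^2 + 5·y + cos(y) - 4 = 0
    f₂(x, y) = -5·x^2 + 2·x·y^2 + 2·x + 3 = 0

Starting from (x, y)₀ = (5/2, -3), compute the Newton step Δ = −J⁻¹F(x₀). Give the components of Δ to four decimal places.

(-1.6562, 1.0010)

At (5/2, -3): F = (-64.989992, 21.7500).
Jacobian J = [[-2·y^2, -4·x·y - sin(y) + 5], [-10·x + 2·y^2 + 2, 4·x·y]].
At the point, J = [[-18.0000, 35.141120], [-5.0000, -30.0000]] (det J = 715.705600).
Solving J·Δ = −F gives Δ = (-1.6562, 1.0010).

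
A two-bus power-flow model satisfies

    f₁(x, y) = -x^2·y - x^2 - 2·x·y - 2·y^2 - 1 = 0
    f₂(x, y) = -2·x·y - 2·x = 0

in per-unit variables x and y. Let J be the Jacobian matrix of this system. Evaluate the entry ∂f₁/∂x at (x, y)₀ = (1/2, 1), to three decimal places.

-4.000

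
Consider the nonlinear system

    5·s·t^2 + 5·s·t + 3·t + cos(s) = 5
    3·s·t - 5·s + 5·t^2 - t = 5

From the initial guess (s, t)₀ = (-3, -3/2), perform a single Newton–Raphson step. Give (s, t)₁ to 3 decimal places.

(0.019, -1.197)

At (-3, -3/2): F = (-21.73999, 36.250).
Jacobian J = [[5·t^2 + 5·t - sin(s), 10·s·t + 5·s + 3], [3·t - 5, 3·s + 10·t - 1]].
At the point, J = [[3.89112, 33.000], [-9.500, -25.000]] (det J = 216.22200).
Solving J·Δ = −F gives Δ = (3.019, 0.303).
Then the next iterate is (s, t)₁ = (0.019, -1.197).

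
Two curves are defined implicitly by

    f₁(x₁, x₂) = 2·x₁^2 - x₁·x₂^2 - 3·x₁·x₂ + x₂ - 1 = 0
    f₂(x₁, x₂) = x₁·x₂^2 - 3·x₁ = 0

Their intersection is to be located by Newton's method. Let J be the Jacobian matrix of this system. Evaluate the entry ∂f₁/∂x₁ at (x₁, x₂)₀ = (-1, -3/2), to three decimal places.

-1.750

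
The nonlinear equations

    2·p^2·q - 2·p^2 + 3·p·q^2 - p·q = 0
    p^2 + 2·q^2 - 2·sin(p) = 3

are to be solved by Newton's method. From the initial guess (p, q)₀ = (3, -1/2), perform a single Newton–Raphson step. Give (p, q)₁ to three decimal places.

At (3, -1/2): F = (-23.250, 6.21776).
Jacobian J = [[4·p·q - 4·p + 3·q^2 - q, 2·p^2 + 6·p·q - p], [2·p - 2·cos(p), 4·q]].
At the point, J = [[-16.750, 6.000], [7.97998, -2.000]] (det J = -14.37991).
Solving J·Δ = −F gives Δ = (0.639, 5.660).
Then the next iterate is (p, q)₁ = (3.639, 5.160).

(3.639, 5.160)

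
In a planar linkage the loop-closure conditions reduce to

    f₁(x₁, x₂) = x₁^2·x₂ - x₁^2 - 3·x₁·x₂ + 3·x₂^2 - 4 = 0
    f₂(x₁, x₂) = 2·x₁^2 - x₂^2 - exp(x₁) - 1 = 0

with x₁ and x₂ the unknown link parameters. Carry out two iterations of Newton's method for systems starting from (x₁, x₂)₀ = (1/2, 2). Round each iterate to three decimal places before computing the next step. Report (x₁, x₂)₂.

At (1/2, 2): F = (5.250, -6.14872).
Jacobian J = [[2·x₁·x₂ - 2·x₁ - 3·x₂, x₁^2 - 3·x₁ + 6·x₂], [4·x₁ - exp(x₁), -2·x₂]].
At the point, J = [[-5.000, 10.750], [0.35128, -4.000]] (det J = 16.22375).
Solving J·Δ = −F gives Δ = (-2.780, -1.781).
Then the next iterate is (x₁, x₂)₁ = (-2.280, 0.219).
Round to (-2.280, 0.219) and repeat: F = (-6.41811, 9.24655), J = [[2.90436, 13.35240], [-9.22228, -0.438]].
Δ = (0.990, 0.265), so (x₁, x₂)₂ = (-1.290, 0.484).

(-1.290, 0.484)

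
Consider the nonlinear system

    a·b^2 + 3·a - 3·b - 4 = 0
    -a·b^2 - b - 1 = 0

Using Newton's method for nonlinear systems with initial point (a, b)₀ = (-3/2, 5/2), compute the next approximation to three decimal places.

At (-3/2, 5/2): F = (-25.375, 5.875).
Jacobian J = [[b^2 + 3, 2·a·b - 3], [-b^2, -2·a·b - 1]].
At the point, J = [[9.250, -10.500], [-6.250, 6.500]] (det J = -5.500).
Solving J·Δ = −F gives Δ = (-18.773, -18.955).
Then the next iterate is (a, b)₁ = (-20.273, -16.455).

(-20.273, -16.455)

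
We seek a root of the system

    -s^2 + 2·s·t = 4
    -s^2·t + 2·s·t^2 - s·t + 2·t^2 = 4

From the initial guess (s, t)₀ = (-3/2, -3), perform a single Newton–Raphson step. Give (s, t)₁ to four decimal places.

(-0.6204, -2.9630)

At (-3/2, -3): F = (2.7500, -10.7500).
Jacobian J = [[-2·s + 2·t, 2·s], [-2·s·t + 2·t^2 - t, -s^2 + 4·s·t - s + 4·t]].
At the point, J = [[-3.0000, -3.0000], [12.0000, 5.2500]] (det J = 20.2500).
Solving J·Δ = −F gives Δ = (0.8796, 0.0370).
Then the next iterate is (s, t)₁ = (-0.6204, -2.9630).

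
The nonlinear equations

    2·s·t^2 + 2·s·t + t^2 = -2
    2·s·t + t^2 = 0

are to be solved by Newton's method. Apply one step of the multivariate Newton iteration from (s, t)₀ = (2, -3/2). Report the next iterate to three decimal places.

(0.921, -0.988)

At (2, -3/2): F = (7.250, -3.750).
Jacobian J = [[2·t^2 + 2·t, 4·s·t + 2·s + 2·t], [2·t, 2·s + 2·t]].
At the point, J = [[1.500, -11.000], [-3.000, 1.000]] (det J = -31.500).
Solving J·Δ = −F gives Δ = (-1.079, 0.512).
Then the next iterate is (s, t)₁ = (0.921, -0.988).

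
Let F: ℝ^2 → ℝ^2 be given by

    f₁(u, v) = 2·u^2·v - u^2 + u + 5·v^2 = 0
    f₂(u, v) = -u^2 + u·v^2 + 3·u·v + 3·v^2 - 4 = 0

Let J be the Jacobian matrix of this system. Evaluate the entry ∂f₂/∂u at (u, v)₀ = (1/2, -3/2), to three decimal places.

∂f₂/∂u = -2·u + v^2 + 3·v.
At (1/2, -3/2) this is -3.250.

-3.250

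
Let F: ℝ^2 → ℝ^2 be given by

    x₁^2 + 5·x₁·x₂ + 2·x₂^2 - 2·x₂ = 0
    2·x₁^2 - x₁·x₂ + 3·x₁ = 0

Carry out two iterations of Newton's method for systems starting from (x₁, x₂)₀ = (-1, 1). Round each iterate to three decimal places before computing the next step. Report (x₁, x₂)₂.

(-1.704, -0.408)

At (-1, 1): F = (-4.000, 0.000).
Jacobian J = [[2·x₁ + 5·x₂, 5·x₁ + 4·x₂ - 2], [4·x₁ - x₂ + 3, -x₁]].
At the point, J = [[3.000, -3.000], [-2.000, 1.000]] (det J = -3.000).
Solving J·Δ = −F gives Δ = (-1.333, -2.667).
Then the next iterate is (x₁, x₂)₁ = (-2.333, -1.667).
Round to (-2.333, -1.667) and repeat: F = (33.78022, -0.00233), J = [[-13.001, -20.333], [-4.665, 2.333]].
Δ = (0.629, 1.259), so (x₁, x₂)₂ = (-1.704, -0.408).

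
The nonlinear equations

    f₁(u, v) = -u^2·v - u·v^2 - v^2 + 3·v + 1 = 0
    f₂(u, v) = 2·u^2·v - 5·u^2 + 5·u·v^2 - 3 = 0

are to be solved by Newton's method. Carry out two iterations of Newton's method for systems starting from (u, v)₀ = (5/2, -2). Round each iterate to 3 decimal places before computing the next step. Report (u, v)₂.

At (5/2, -2): F = (-6.500, -9.250).
Jacobian J = [[-2·u·v - v^2, -u^2 - 2·u·v - 2·v + 3], [4·u·v - 10·u + 5·v^2, 2·u^2 + 10·u·v]].
At the point, J = [[6.000, 10.750], [-25.000, -37.500]] (det J = 43.750).
Solving J·Δ = −F gives Δ = (-7.844, 4.983).
Then the next iterate is (u, v)₁ = (-5.344, 2.983).
Round to (-5.344, 2.983) and repeat: F = (-36.58635, -213.17493), J = [[22.98401, 0.35797], [34.16684, -102.29485]].
Δ = (1.616, -1.544), so (u, v)₂ = (-3.728, 1.439).

(-3.728, 1.439)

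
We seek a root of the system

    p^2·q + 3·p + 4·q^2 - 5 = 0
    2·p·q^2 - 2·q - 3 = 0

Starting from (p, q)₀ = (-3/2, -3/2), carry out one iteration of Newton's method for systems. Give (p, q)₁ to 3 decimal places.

(-0.536, -1.156)

At (-3/2, -3/2): F = (-3.875, -6.750).
Jacobian J = [[2·p·q + 3, p^2 + 8·q], [2·q^2, 4·p·q - 2]].
At the point, J = [[7.500, -9.750], [4.500, 7.000]] (det J = 96.375).
Solving J·Δ = −F gives Δ = (0.964, 0.344).
Then the next iterate is (p, q)₁ = (-0.536, -1.156).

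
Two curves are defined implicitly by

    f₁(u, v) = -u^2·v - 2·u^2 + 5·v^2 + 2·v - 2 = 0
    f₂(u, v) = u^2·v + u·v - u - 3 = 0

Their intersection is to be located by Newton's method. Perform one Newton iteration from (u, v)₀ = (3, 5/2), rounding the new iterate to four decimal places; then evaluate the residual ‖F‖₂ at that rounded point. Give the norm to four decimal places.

6.7353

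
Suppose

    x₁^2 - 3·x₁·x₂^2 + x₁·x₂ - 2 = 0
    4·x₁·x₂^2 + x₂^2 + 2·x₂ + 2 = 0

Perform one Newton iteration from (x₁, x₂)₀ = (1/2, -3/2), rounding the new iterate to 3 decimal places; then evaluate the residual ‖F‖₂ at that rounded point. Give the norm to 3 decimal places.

96.804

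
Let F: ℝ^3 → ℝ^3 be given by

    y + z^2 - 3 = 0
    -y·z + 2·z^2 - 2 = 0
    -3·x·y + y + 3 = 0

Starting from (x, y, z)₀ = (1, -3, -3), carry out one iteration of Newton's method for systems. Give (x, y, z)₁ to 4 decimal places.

(-0.3704, -4.6667, -2.7778)

At (1, -3, -3): F = (3.0000, 7.0000, 9.0000).
Jacobian J = [[0, 1, 2·z], [0, -z, -y + 4·z], [-3·y, -3·x + 1, 0]].
At the point, J = [[0.0000, 1.0000, -6.0000], [0.0000, 3.0000, -9.0000], [9.0000, -2.0000, 0.0000]] (det J = 81.0000).
Solving J·Δ = −F gives Δ = (-1.3704, -1.6667, 0.2222).
Then the next iterate is (x, y, z)₁ = (-0.3704, -4.6667, -2.7778).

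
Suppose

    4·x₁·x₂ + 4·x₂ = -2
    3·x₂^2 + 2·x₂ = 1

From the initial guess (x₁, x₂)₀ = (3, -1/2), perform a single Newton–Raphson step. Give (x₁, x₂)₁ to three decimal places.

At (3, -1/2): F = (-6.000, -1.250).
Jacobian J = [[4·x₂, 4·x₁ + 4], [0, 6·x₂ + 2]].
At the point, J = [[-2.000, 16.000], [0.000, -1.000]] (det J = 2.000).
Solving J·Δ = −F gives Δ = (-13.000, -1.250).
Then the next iterate is (x₁, x₂)₁ = (-10.000, -1.750).

(-10.000, -1.750)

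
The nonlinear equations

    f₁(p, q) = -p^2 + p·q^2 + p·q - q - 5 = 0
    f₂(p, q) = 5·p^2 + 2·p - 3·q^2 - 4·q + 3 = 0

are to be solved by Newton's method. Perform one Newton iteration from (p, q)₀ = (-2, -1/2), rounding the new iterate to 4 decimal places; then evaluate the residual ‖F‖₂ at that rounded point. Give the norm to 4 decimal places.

22.6218

At (-2, -1/2): F = (-8.0000, 20.2500).
Jacobian J = [[-2·p + q^2 + q, 2·p·q + p - 1], [10·p + 2, -6·q - 4]].
At the point, J = [[3.7500, -1.0000], [-18.0000, -1.0000]] (det J = -21.7500).
Solving J·Δ = −F gives Δ = (1.2989, -3.1293).
Then the next iterate is (p, q)₁ = (-0.7011, -3.6293).
Re-evaluating at (-0.7011, -3.6293): F = (-8.552501, -20.942749), so ‖F‖₂ = 22.6218.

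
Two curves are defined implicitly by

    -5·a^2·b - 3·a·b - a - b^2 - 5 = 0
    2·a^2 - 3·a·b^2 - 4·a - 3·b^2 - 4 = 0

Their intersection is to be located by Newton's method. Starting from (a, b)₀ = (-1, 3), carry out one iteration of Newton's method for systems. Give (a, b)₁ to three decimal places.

(-0.943, 0.768)

At (-1, 3): F = (-19.000, 2.000).
Jacobian J = [[-10·a·b - 3·b - 1, -5·a^2 - 3·a - 2·b], [4·a - 3·b^2 - 4, -6·a·b - 6·b]].
At the point, J = [[20.000, -8.000], [-35.000, 0.000]] (det J = -280.000).
Solving J·Δ = −F gives Δ = (0.057, -2.232).
Then the next iterate is (a, b)₁ = (-0.943, 0.768).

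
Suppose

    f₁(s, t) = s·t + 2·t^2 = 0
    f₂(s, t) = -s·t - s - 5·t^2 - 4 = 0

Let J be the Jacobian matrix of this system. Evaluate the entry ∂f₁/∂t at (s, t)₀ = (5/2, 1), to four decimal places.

6.5000

∂f₁/∂t = s + 4·t.
At (5/2, 1) this is 6.5000.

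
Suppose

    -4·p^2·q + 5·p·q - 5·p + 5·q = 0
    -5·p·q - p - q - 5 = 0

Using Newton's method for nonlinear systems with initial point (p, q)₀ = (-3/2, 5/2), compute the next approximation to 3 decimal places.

(-1.596, 0.339)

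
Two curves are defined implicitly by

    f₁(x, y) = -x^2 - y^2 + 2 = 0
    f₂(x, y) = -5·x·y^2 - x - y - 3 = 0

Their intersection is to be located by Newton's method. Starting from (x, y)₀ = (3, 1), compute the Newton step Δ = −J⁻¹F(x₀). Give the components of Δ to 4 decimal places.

(-1.1724, -0.4828)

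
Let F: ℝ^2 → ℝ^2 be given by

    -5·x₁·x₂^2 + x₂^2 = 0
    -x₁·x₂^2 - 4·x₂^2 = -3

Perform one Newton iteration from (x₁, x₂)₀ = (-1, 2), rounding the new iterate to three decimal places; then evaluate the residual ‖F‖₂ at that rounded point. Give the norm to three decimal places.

At (-1, 2): F = (24.000, -9.000).
Jacobian J = [[-5·x₂^2, -10·x₁·x₂ + 2·x₂], [-x₂^2, -2·x₁·x₂ - 8·x₂]].
At the point, J = [[-20.000, 24.000], [-4.000, -12.000]] (det J = 336.000).
Solving J·Δ = −F gives Δ = (0.214, -0.821).
Then the next iterate is (x₁, x₂)₁ = (-0.786, 1.179).
Re-evaluating at (-0.786, 1.179): F = (6.85290, -1.46759), so ‖F‖₂ = 7.008.

7.008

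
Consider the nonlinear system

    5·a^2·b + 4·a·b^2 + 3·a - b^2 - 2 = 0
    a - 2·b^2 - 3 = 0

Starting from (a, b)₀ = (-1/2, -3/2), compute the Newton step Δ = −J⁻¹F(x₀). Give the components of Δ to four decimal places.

At (-1/2, -3/2): F = (-12.1250, -8.0000).
Jacobian J = [[10·a·b + 4·b^2 + 3, 5·a^2 + 8·a·b - 2·b], [1, -4·b]].
At the point, J = [[19.5000, 10.2500], [1.0000, 6.0000]] (det J = 106.7500).
Solving J·Δ = −F gives Δ = (-0.0867, 1.3478).

(-0.0867, 1.3478)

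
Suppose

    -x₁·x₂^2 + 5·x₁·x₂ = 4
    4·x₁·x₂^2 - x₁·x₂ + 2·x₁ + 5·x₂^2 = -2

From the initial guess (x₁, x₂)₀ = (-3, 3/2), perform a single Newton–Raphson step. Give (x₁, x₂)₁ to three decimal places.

(4.040, 4.368)

At (-3, 3/2): F = (-19.750, -15.250).
Jacobian J = [[-x₂^2 + 5·x₂, -2·x₁·x₂ + 5·x₁], [4·x₂^2 - x₂ + 2, 8·x₁·x₂ - x₁ + 10·x₂]].
At the point, J = [[5.250, -6.000], [9.500, -18.000]] (det J = -37.500).
Solving J·Δ = −F gives Δ = (7.040, 2.868).
Then the next iterate is (x₁, x₂)₁ = (4.040, 4.368).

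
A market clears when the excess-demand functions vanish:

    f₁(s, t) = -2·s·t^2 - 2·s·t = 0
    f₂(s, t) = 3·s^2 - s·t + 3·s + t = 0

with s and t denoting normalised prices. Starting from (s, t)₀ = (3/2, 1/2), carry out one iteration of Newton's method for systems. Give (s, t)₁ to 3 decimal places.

At (3/2, 1/2): F = (-2.250, 11.000).
Jacobian J = [[-2·t^2 - 2·t, -4·s·t - 2·s], [6·s - t + 3, -s + 1]].
At the point, J = [[-1.500, -6.000], [11.500, -0.500]] (det J = 69.750).
Solving J·Δ = −F gives Δ = (-0.962, -0.134).
Then the next iterate is (s, t)₁ = (0.538, 0.366).

(0.538, 0.366)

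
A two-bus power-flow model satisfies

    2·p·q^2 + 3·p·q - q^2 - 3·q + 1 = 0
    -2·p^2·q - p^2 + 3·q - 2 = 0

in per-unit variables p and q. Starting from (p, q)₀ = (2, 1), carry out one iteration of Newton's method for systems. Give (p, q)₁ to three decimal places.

At (2, 1): F = (7.000, -11.000).
Jacobian J = [[2·q^2 + 3·q, 4·p·q + 3·p - 2·q - 3], [-4·p·q - 2·p, -2·p^2 + 3]].
At the point, J = [[5.000, 9.000], [-12.000, -5.000]] (det J = 83.000).
Solving J·Δ = −F gives Δ = (-0.771, -0.349).
Then the next iterate is (p, q)₁ = (1.229, 0.651).

(1.229, 0.651)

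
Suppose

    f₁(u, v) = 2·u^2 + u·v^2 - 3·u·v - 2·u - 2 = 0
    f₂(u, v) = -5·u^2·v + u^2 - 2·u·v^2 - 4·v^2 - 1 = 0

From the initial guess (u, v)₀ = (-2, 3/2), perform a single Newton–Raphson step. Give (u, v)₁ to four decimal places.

(-0.8163, 1.4224)

At (-2, 3/2): F = (14.5000, -27.0000).
Jacobian J = [[4·u + v^2 - 3·v - 2, 2·u·v - 3·u], [-10·u·v + 2·u - 2·v^2, -5·u^2 - 4·u·v - 8·v]].
At the point, J = [[-12.2500, 0.0000], [21.5000, -20.0000]] (det J = 245.0000).
Solving J·Δ = −F gives Δ = (1.1837, -0.0776).
Then the next iterate is (u, v)₁ = (-0.8163, 1.4224).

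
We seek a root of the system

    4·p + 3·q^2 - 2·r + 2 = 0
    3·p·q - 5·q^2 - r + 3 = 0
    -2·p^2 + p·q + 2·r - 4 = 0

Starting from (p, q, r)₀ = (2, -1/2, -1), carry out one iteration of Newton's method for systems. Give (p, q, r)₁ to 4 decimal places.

At (2, -1/2, -1): F = (12.7500, -0.2500, -15.0000).
Jacobian J = [[4, 6·q, -2], [3·q, 3·p - 10·q, -1], [-4·p + q, p, 2]].
At the point, J = [[4.0000, -3.0000, -2.0000], [-1.5000, 11.0000, -1.0000], [-8.5000, 2.0000, 2.0000]] (det J = -119.5000).
Solving J·Δ = −F gives Δ = (-0.5816, 0.3672, 4.6611).
Then the next iterate is (p, q, r)₁ = (1.4184, -0.1328, 3.6611).

(1.4184, -0.1328, 3.6611)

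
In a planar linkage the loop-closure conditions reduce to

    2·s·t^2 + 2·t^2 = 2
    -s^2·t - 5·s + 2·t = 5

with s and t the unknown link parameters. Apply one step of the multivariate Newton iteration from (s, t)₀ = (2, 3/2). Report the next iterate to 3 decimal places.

(0.407, 1.259)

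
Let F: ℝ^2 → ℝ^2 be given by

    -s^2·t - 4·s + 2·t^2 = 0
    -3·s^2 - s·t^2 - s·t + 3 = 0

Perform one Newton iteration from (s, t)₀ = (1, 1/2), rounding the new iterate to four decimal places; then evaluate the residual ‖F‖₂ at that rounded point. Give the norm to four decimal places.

4.7975

At (1, 1/2): F = (-4.0000, -0.7500).
Jacobian J = [[-2·s·t - 4, -s^2 + 4·t], [-6·s - t^2 - t, -2·s·t - s]].
At the point, J = [[-5.0000, 1.0000], [-6.7500, -2.0000]] (det J = 16.7500).
Solving J·Δ = −F gives Δ = (-0.5224, 1.3881).
Then the next iterate is (s, t)₁ = (0.4776, 1.8881).
Re-evaluating at (0.4776, 1.8881): F = (4.788764, -0.288668), so ‖F‖₂ = 4.7975.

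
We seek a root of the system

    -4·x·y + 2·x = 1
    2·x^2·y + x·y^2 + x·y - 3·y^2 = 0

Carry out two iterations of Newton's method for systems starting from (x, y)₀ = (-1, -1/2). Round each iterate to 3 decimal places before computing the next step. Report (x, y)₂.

At (-1, -1/2): F = (-5.000, -1.500).
Jacobian J = [[-4·y + 2, -4·x], [4·x·y + y^2 + y, 2·x^2 + 2·x·y + x - 6·y]].
At the point, J = [[4.000, 4.000], [1.750, 5.000]] (det J = 13.000).
Solving J·Δ = −F gives Δ = (1.462, -0.212).
Then the next iterate is (x, y)₁ = (0.462, -0.712).
Round to (0.462, -0.712) and repeat: F = (1.23978, -1.91951), J = [[4.848, -1.848], [-1.52083, 4.503]].
Δ = (-0.107, 0.390), so (x, y)₂ = (0.355, -0.322).

(0.355, -0.322)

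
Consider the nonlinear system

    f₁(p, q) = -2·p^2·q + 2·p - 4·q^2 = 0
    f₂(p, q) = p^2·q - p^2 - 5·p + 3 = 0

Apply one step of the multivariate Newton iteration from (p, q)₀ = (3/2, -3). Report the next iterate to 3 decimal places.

(0.917, -1.402)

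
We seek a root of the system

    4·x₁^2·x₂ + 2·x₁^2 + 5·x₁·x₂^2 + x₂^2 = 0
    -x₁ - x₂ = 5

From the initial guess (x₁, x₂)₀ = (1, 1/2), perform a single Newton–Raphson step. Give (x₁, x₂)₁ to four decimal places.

At (1, 1/2): F = (5.5000, -6.5000).
Jacobian J = [[8·x₁·x₂ + 4·x₁ + 5·x₂^2, 4·x₁^2 + 10·x₁·x₂ + 2·x₂], [-1, -1]].
At the point, J = [[9.2500, 10.0000], [-1.0000, -1.0000]] (det J = 0.7500).
Solving J·Δ = −F gives Δ = (-79.3333, 72.8333).
Then the next iterate is (x₁, x₂)₁ = (-78.3333, 73.3333).

(-78.3333, 73.3333)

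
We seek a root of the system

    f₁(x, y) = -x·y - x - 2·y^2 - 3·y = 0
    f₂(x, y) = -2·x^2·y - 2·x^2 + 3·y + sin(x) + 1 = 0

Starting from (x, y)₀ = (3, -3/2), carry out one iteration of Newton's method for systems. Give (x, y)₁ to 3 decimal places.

At (3, -3/2): F = (1.500, 5.64112).
Jacobian J = [[-y - 1, -x - 4·y - 3], [-4·x·y - 4·x + cos(x), -2·x^2 + 3]].
At the point, J = [[0.500, 0.000], [5.01001, -15.000]] (det J = -7.500).
Solving J·Δ = −F gives Δ = (-3.000, -0.626).
Then the next iterate is (x, y)₁ = (0.000, -2.126).

(0.000, -2.126)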